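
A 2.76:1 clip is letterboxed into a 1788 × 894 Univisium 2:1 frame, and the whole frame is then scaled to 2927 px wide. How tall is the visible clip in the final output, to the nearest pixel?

1061 px

Fitted into 1788×894, the clip spans the width; its height is 1788 / 2.760 ≈ 647.83 px.
Resizing to 2927 px wide multiplies everything by 1.6370: 647.83 → 1060.51 px.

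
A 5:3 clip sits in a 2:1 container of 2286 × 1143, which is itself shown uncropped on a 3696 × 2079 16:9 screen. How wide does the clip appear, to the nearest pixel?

Inside the 2286×1143 canvas the clip is height-limited at 1905.00 × 1143.00.
2:1 in 3696×2079: fills the width, so the intermediate becomes 3696.00 × 1848.00 — a scale of ×1.6168.
So the clip's width is 1905.00 × 1.6168 ≈ 3080.00.

3080 px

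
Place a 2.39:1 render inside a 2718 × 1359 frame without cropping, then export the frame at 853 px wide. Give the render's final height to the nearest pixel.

In the 2718×1359 frame the render fills the width: height = 2718 / 2.390 ≈ 1137.24 px.
Scaling 2718 → 853 is ×0.3138, so the height becomes 1137.24 × 0.3138 ≈ 356.90 px.

357 px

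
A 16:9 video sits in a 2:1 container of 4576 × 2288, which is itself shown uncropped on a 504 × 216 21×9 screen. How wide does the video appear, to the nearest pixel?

384 px

Inside the 4576×2288 canvas the video is height-limited at 4067.56 × 2288.00.
Second fit — the 2:1 canvas into 504×216 spans the height: 432.00 × 216.00 (×0.0944 from 4576×2288).
So the video's width is 4067.56 × 0.0944 ≈ 384.00.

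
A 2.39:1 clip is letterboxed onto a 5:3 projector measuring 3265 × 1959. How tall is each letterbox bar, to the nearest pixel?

296 px

2.39:1 (2.390) > 5:3 (1.667), so the clip fills the width.
That makes the image 1366.11 px tall (3265 / 2.390).
Leftover height: 1959 − 1366.11 = 592.89 px → 296.45 each side.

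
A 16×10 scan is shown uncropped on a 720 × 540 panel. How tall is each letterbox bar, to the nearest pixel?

16×10 (1.600) > 4:3 (1.333), so the scan fills the width.
The scan is 720 × 10/16 ≈ 450.00 px tall.
Leftover height: 540 − 450.00 = 90.00 px → 45.00 each side.

45 px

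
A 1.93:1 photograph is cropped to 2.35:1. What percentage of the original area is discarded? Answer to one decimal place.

17.9%

2.35:1 is wider than 1.93:1, so the crop keeps the full width and trims the height.
Fraction kept = (1.930)/(2.350) ≈ 82.13%, so 17.87% is lost.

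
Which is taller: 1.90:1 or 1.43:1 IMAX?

1.9 and 1.43; 1.9 > 1.43. The smaller width-to-height ratio is the taller frame.

1.43:1 IMAX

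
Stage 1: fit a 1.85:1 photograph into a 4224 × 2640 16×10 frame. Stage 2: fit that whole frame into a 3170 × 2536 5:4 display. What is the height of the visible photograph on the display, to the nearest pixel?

1714 px

1.85:1 in 4224×2640: fills the width, so the photograph is 4224.00 × 2283.24.
The 16×10 canvas is width-limited in 3170×2536, giving 3170.00 × 1981.25; scale factor 0.7505.
So the photograph's height is 2283.24 × 0.7505 ≈ 1713.51.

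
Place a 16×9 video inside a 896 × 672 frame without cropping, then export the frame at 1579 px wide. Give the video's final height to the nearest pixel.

888 px

In the 896×672 frame the video fills the width: height = 896 × 9/16 ≈ 504.00 px.
The frame scales by 1579/896 = 1.7623; 504.00 × 1.7623 ≈ 888.19 px.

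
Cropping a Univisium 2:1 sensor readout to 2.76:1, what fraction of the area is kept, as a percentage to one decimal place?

72.5%

The width stays; only height is cut (since 2.76:1 is wider than Univisium 2:1).
Area ratio = (2.000)/(2.760) = 72.46% retained.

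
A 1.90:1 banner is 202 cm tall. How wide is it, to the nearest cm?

384 cm

Width = 202 × 1.900 = 383.80.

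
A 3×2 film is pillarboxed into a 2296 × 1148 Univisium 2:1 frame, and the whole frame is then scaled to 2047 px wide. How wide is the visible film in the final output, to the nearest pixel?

1535 px

In the 2296×1148 frame the film fills the height: width = 1148 × 3/2 ≈ 1722.00 px.
Resizing to 2047 px wide multiplies everything by 0.8916: 1722.00 → 1535.25 px.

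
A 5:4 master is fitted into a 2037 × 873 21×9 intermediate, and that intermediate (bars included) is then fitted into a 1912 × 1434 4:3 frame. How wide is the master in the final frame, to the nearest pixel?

5:4 in 2037×873: fills the height, so the master is 1091.25 × 873.00.
21×9 in 1912×1434: fills the width, so the intermediate becomes 1912.00 × 819.43 — a scale of ×0.9386.
Applying the same ×0.9386: 1091.25 → 1024.29.

1024 px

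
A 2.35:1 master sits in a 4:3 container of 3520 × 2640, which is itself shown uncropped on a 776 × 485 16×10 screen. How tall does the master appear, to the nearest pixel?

2.35:1 in 3520×2640: fills the width, so the master is 3520.00 × 1497.87.
Second fit — the 4:3 canvas into 776×485 spans the height: 646.67 × 485.00 (×0.1837 from 3520×2640).
So the master's height is 1497.87 × 0.1837 ≈ 275.18.

275 px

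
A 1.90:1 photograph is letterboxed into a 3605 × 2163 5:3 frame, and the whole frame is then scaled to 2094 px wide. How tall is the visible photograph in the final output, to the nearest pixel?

1102 px

Fitted into 3605×2163, the photograph spans the width; its height is 3605 / 1.900 ≈ 1897.37 px.
Scaling 3605 → 2094 is ×0.5809, so the height becomes 1897.37 × 0.5809 ≈ 1102.11 px.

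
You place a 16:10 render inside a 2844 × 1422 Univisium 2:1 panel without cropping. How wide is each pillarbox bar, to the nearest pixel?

284 px

16:10 (1.600) < Univisium 2:1 (2.000), so the render fills the height.
Content width = 1422 × 16/10 ≈ 2275.20 px.
2844 − 2275.20 = 568.80 px of bars (284.40 each).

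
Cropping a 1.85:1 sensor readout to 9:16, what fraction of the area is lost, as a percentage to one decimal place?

69.6%

The height stays; only width is cut (since 9:16 is narrower than 1.85:1).
Area ratio = (0.562)/(1.850) = 30.41%; the remaining 69.59% is cropped out.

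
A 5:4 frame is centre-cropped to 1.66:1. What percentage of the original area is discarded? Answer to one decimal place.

1.66:1 is wider than 5:4, so the crop keeps the full width and trims the height.
Fraction kept = (1.250)/(1.660) ≈ 75.30%, so 24.70% is lost.

24.7%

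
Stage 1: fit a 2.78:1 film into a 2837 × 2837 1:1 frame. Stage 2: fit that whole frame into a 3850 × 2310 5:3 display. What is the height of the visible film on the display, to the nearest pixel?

831 px

First fit — 2.78:1 into 2837×2837 spans the width: 2837.00 × 1020.50.
1:1 in 3850×2310: fills the height, so the intermediate becomes 2310.00 × 2310.00 — a scale of ×0.8142.
So the film's height is 1020.50 × 0.8142 ≈ 830.94.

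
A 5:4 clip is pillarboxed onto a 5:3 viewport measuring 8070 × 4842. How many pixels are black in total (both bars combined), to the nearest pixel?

5:4 (1.250) < 5:3 (1.667), so the clip fills the height.
That makes the image 6052.5000 px wide (4842 × 5/4).
8070 − 6052.5000 = 2017.5000 px of bars.
That's 2017.5000 × 4842 ≈ 9768735 black pixels.

9768735 pixels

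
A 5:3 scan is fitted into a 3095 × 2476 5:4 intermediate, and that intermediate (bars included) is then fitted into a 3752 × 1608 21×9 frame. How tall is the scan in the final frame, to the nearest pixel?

5:3 in 3095×2476: fills the width, so the scan is 3095.00 × 1857.00.
Second fit — the 5:4 canvas into 3752×1608 spans the height: 2010.00 × 1608.00 (×0.6494 from 3095×2476).
So the scan's height is 1857.00 × 0.6494 ≈ 1206.00.

1206 px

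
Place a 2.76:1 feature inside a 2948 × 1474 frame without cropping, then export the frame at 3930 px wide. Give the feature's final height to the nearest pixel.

At 2948×1474 the feature is width-limited, so height = 2948 / 2.760 ≈ 1068.12 px.
Scaling 2948 → 3930 is ×1.3331, so the height becomes 1068.12 × 1.3331 ≈ 1423.91 px.

1424 px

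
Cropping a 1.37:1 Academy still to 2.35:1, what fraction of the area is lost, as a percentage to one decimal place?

The width stays; only height is cut (since 2.35:1 is wider than 1.37:1 Academy).
Area ratio = (1.370)/(2.350) = 58.30%; the remaining 41.70% is cropped out.

41.7%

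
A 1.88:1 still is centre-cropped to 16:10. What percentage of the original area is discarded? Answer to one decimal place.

14.9%

The height stays; only width is cut (since 16:10 is narrower than 1.88:1).
Area ratio = (1.600)/(1.880) = 85.11%; the remaining 14.89% is cropped out.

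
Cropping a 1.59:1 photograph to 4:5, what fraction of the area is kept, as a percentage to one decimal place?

50.3%

Going from 1.59:1 to 4:5 means cutting width while keeping height.
Fraction kept = (0.800)/(1.590) ≈ 50.31%.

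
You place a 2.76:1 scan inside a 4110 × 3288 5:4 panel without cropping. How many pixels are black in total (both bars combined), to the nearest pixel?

7393354 pixels

2.76:1 (2.760) > 5:4 (1.250), so the scan fills the width.
Content height = 4110 / 2.760 ≈ 1489.1304 px.
Leftover height: 3288 − 1489.1304 = 1798.8696 px.
That's 1798.8696 × 4110 ≈ 7393354 black pixels.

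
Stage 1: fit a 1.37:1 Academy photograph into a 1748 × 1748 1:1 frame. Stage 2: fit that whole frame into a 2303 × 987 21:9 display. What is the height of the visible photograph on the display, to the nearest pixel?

720 px

Inside the 1748×1748 canvas the photograph is width-limited at 1748.00 × 1275.91.
1:1 in 2303×987: fills the height, so the intermediate becomes 987.00 × 987.00 — a scale of ×0.5646.
So the photograph's height is 1275.91 × 0.5646 ≈ 720.44.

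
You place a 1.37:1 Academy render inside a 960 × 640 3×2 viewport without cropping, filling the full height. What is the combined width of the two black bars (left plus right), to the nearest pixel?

83 px

That makes the image 876.80 px wide (640 × 1.370).
Black = 960 − 876.80 = 83.20 px.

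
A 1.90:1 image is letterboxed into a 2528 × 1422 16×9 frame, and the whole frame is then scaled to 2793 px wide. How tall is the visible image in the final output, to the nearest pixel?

1470 px

At 2528×1422 the image is width-limited, so height = 2528 / 1.900 ≈ 1330.53 px.
Resizing to 2793 px wide multiplies everything by 1.1048: 1330.53 → 1470.00 px.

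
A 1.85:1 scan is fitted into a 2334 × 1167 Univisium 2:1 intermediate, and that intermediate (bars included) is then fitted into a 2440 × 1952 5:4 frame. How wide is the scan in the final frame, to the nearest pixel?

2257 px

1.85:1 in 2334×1167: fills the height, so the scan is 2158.95 × 1167.00.
Univisium 2:1 in 2440×1952: fills the width, so the intermediate becomes 2440.00 × 1220.00 — a scale of ×1.0454.
So the scan's width is 2158.95 × 1.0454 ≈ 2257.00.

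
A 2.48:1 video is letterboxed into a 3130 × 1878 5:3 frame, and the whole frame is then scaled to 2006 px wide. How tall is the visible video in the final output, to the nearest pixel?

At 3130×1878 the video is width-limited, so height = 3130 / 2.480 ≈ 1262.10 px.
Scaling 3130 → 2006 is ×0.6409, so the height becomes 1262.10 × 0.6409 ≈ 808.87 px.

809 px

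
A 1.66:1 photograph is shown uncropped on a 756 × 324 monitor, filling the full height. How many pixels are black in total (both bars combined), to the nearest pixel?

70684 pixels

That makes the image 537.8400 px wide (324 × 1.660).
Leftover width: 756 − 537.8400 = 218.1600 px.
Across the 324-px span: 218.1600 × 324 ≈ 70684 px.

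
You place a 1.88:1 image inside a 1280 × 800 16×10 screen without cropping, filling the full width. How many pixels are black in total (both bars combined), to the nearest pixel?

Content height = 1280 / 1.880 ≈ 680.8511 px.
Black = 800 − 680.8511 = 119.1489 px.
That's 119.1489 × 1280 ≈ 152511 black pixels.

152511 pixels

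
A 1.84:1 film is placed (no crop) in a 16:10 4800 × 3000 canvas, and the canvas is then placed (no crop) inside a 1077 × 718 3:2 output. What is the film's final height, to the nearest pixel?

Inside the 4800×3000 canvas the film is width-limited at 4800.00 × 2608.70.
Second fit — the 16:10 canvas into 1077×718 spans the width: 1077.00 × 673.12 (×0.2244 from 4800×3000).
So the film's height is 2608.70 × 0.2244 ≈ 585.33.

585 px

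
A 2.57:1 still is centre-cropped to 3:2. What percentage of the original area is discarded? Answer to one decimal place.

3:2 is narrower than 2.57:1, so the crop keeps the full height and trims the width.
(1.500)/(2.570) ≈ 0.584 of the area survives, leaving 41.63% discarded.

41.6%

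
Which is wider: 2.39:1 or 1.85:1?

2.39 and 1.85; 2.39 > 1.85.

2.39:1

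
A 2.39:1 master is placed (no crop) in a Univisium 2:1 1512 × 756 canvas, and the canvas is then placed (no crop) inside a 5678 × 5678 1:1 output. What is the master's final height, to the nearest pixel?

2376 px

First fit — 2.39:1 into 1512×756 spans the width: 1512.00 × 632.64.
The Univisium 2:1 canvas is width-limited in 5678×5678, giving 5678.00 × 2839.00; scale factor 3.7553.
The master scales with it: height 632.64 × 3.7553 ≈ 2375.73.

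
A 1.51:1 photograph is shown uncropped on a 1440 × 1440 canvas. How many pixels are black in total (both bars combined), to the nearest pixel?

Since 1.510 > 1.000, the photograph is width-limited.
That makes the image 953.6424 px tall (1440 / 1.510).
Black = 1440 − 953.6424 = 486.3576 px.
That's 486.3576 × 1440 ≈ 700355 black pixels.

700355 pixels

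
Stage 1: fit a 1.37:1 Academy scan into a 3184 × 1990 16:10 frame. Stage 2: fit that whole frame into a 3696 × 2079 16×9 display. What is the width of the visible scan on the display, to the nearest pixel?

2848 px

First fit — 1.37:1 Academy into 3184×1990 spans the height: 2726.30 × 1990.00.
Second fit — the 16:10 canvas into 3696×2079 spans the height: 3326.40 × 2079.00 (×1.0447 from 3184×1990).
Applying the same ×1.0447: 2726.30 → 2848.23.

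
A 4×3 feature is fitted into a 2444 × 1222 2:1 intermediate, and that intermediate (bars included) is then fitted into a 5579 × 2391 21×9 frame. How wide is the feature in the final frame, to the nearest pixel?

3188 px

4×3 in 2444×1222: fills the height, so the feature is 1629.33 × 1222.00.
The 2:1 canvas is height-limited in 5579×2391, giving 4782.00 × 2391.00; scale factor 1.9566.
So the feature's width is 1629.33 × 1.9566 ≈ 3188.00.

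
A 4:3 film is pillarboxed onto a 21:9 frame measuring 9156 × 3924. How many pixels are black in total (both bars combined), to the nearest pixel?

15397776 pixels

Since 1.333 < 2.333, the film is height-limited.
That makes the image 5232.0000 px wide (3924 × 4/3).
Black = 9156 − 5232.0000 = 3924.0000 px.
Bar area = 3924.0000 × 3924 ≈ 15397776 px.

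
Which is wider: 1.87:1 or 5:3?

1.87:1

1.87 and 5:3 = 1.667; 1.87 > 1.667.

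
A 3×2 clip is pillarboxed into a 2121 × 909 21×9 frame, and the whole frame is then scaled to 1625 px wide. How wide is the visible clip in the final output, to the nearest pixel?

In the 2121×909 frame the clip fills the height: width = 909 × 3/2 ≈ 1363.50 px.
The frame scales by 1625/2121 = 0.7661; 1363.50 × 0.7661 ≈ 1044.64 px.

1045 px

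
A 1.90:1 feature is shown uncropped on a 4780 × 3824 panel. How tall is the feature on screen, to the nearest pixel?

2516 px

1.90:1 is wider than 5:4, so it spans the full width.
The feature is 4780 / 1.900 ≈ 2515.79 px tall.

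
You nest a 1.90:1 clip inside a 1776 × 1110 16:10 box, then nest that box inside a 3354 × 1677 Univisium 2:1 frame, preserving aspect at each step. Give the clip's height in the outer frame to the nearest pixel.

1412 px

1.90:1 in 1776×1110: fills the width, so the clip is 1776.00 × 934.74.
16:10 in 3354×1677: fills the height, so the intermediate becomes 2683.20 × 1677.00 — a scale of ×1.5108.
So the clip's height is 934.74 × 1.5108 ≈ 1412.21.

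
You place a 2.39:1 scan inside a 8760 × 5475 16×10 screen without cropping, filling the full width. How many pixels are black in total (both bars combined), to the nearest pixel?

Content height = 8760 / 2.390 ≈ 3665.2720 px.
5475 − 3665.2720 = 1809.7280 px of bars.
Across the 8760-px span: 1809.7280 × 8760 ≈ 15853218 px.

15853218 pixels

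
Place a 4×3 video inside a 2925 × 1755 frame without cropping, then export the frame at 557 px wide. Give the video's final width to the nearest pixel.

446 px

At 2925×1755 the video is height-limited, so width = 1755 × 4/3 ≈ 2340.00 px.
Resizing to 557 px wide multiplies everything by 0.1904: 2340.00 → 445.60 px.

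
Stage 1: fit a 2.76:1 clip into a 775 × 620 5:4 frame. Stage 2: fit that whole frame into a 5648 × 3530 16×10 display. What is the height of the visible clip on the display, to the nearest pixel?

1599 px

2.76:1 in 775×620: fills the width, so the clip is 775.00 × 280.80.
The 5:4 canvas is height-limited in 5648×3530, giving 4412.50 × 3530.00; scale factor 5.6935.
The clip scales with it: height 280.80 × 5.6935 ≈ 1598.73.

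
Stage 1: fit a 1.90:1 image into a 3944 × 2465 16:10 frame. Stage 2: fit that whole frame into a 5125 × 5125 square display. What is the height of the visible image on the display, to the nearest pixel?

First fit — 1.90:1 into 3944×2465 spans the width: 3944.00 × 2075.79.
Second fit — the 16:10 canvas into 5125×5125 spans the width: 5125.00 × 3203.12 (×1.2994 from 3944×2465).
Applying the same ×1.2994: 2075.79 → 2697.37.

2697 px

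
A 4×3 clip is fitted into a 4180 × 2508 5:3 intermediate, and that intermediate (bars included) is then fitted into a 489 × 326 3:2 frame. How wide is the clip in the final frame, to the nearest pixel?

391 px

4×3 in 4180×2508: fills the height, so the clip is 3344.00 × 2508.00.
5:3 in 489×326: fills the width, so the intermediate becomes 489.00 × 293.40 — a scale of ×0.1170.
So the clip's width is 3344.00 × 0.1170 ≈ 391.20.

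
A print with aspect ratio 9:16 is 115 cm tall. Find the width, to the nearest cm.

Width = 115·9/16 = 64.69.

65 cm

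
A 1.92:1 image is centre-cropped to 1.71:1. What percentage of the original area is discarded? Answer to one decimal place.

10.9%

Going from 1.92:1 to 1.71:1 means cutting width while keeping height.
Fraction kept = (1.710)/(1.920) ≈ 89.06%, so 10.94% is lost.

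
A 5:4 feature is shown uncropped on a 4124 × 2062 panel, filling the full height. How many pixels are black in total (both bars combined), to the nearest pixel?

Content width = 2062 × 5/4 ≈ 2577.5000 px.
Black = 4124 − 2577.5000 = 1546.5000 px.
Across the 2062-px span: 1546.5000 × 2062 ≈ 3188883 px.

3188883 pixels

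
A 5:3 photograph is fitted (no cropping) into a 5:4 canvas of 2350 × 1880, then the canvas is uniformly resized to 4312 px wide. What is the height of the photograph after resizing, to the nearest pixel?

2587 px

In the 2350×1880 frame the photograph fills the width: height = 2350 × 3/5 ≈ 1410.00 px.
The frame scales by 4312/2350 = 1.8349; 1410.00 × 1.8349 ≈ 2587.20 px.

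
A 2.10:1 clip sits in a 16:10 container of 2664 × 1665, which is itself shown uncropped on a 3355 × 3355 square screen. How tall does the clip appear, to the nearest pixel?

First fit — 2.10:1 into 2664×1665 spans the width: 2664.00 × 1268.57.
Second fit — the 16:10 canvas into 3355×3355 spans the width: 3355.00 × 2096.88 (×1.2594 from 2664×1665).
Applying the same ×1.2594: 1268.57 → 1597.62.

1598 px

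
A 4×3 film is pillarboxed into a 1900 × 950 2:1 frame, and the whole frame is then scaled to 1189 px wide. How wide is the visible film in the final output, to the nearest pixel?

Fitted into 1900×950, the film spans the height; its width is 950 × 4/3 ≈ 1266.67 px.
Scaling 1900 → 1189 is ×0.6258, so the width becomes 1266.67 × 0.6258 ≈ 792.67 px.

793 px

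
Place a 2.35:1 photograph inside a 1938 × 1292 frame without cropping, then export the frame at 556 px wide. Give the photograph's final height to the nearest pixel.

237 px

Fitted into 1938×1292, the photograph spans the width; its height is 1938 / 2.350 ≈ 824.68 px.
The frame scales by 556/1938 = 0.2869; 824.68 × 0.2869 ≈ 236.60 px.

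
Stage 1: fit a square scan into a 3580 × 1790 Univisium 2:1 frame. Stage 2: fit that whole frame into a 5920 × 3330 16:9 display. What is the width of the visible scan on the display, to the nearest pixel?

2960 px

square in 3580×1790: fills the height, so the scan is 1790.00 × 1790.00.
Univisium 2:1 in 5920×3330: fills the width, so the intermediate becomes 5920.00 × 2960.00 — a scale of ×1.6536.
The scan scales with it: width 1790.00 × 1.6536 ≈ 2960.00.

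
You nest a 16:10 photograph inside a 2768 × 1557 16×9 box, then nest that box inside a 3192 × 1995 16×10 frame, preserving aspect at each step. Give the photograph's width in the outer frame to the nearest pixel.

2873 px

Inside the 2768×1557 canvas the photograph is height-limited at 2491.20 × 1557.00.
16×9 in 3192×1995: fills the width, so the intermediate becomes 3192.00 × 1795.50 — a scale of ×1.1532.
So the photograph's width is 2491.20 × 1.1532 ≈ 2872.80.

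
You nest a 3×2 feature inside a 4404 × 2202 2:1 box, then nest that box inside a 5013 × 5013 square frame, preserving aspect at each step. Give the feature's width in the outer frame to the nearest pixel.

3760 px

First fit — 3×2 into 4404×2202 spans the height: 3303.00 × 2202.00.
The 2:1 canvas is width-limited in 5013×5013, giving 5013.00 × 2506.50; scale factor 1.1383.
So the feature's width is 3303.00 × 1.1383 ≈ 3759.75.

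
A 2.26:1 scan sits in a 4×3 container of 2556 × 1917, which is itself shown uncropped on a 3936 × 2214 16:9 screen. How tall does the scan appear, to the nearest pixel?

1306 px

2.26:1 in 2556×1917: fills the width, so the scan is 2556.00 × 1130.97.
Second fit — the 4×3 canvas into 3936×2214 spans the height: 2952.00 × 2214.00 (×1.1549 from 2556×1917).
So the scan's height is 1130.97 × 1.1549 ≈ 1306.19.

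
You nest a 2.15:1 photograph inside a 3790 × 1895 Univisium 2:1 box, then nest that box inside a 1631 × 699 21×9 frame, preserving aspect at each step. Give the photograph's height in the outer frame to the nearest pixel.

Inside the 3790×1895 canvas the photograph is width-limited at 3790.00 × 1762.79.
Second fit — the Univisium 2:1 canvas into 1631×699 spans the height: 1398.00 × 699.00 (×0.3689 from 3790×1895).
Applying the same ×0.3689: 1762.79 → 650.23.

650 px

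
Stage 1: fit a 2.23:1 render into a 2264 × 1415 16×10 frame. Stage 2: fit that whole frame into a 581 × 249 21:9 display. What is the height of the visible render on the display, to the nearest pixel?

2.23:1 in 2264×1415: fills the width, so the render is 2264.00 × 1015.25.
Second fit — the 16×10 canvas into 581×249 spans the height: 398.40 × 249.00 (×0.1760 from 2264×1415).
The render scales with it: height 1015.25 × 0.1760 ≈ 178.65.

179 px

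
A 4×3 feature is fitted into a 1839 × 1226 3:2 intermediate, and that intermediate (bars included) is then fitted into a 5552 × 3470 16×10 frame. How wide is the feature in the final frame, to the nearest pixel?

4627 px

Inside the 1839×1226 canvas the feature is height-limited at 1634.67 × 1226.00.
The 3:2 canvas is height-limited in 5552×3470, giving 5205.00 × 3470.00; scale factor 2.8303.
So the feature's width is 1634.67 × 2.8303 ≈ 4626.67.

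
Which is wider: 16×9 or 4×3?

16×9 = 1.778 and 4×3 = 1.333; 1.778 > 1.333.

16×9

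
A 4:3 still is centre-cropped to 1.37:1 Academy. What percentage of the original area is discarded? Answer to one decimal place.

2.7%

1.37:1 Academy is wider than 4:3, so the crop keeps the full width and trims the height.
(1.333)/(1.370) ≈ 0.973 of the area survives, leaving 2.68% discarded.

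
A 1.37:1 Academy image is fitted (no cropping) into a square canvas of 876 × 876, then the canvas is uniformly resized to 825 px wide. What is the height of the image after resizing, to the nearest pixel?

In the 876×876 frame the image fills the width: height = 876 / 1.370 ≈ 639.42 px.
The frame scales by 825/876 = 0.9418; 639.42 × 0.9418 ≈ 602.19 px.

602 px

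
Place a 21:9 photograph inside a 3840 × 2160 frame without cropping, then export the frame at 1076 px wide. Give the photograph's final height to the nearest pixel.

461 px

Fitted into 3840×2160, the photograph spans the width; its height is 3840 × 9/21 ≈ 1645.71 px.
The frame scales by 1076/3840 = 0.2802; 1645.71 × 0.2802 ≈ 461.14 px.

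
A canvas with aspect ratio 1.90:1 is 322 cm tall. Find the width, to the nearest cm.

612 cm

322 × 1.900 = 611.80.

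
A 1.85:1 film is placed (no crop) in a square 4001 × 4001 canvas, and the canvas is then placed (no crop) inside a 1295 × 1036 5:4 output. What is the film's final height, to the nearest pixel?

1.85:1 in 4001×4001: fills the width, so the film is 4001.00 × 2162.70.
The square canvas is height-limited in 1295×1036, giving 1036.00 × 1036.00; scale factor 0.2589.
So the film's height is 2162.70 × 0.2589 ≈ 560.00.

560 px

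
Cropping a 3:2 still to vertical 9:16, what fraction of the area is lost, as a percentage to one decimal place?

Going from 3:2 to vertical 9:16 means cutting width while keeping height.
Area ratio = (0.562)/(1.500) = 37.50%; the remaining 62.50% is cropped out.

62.5%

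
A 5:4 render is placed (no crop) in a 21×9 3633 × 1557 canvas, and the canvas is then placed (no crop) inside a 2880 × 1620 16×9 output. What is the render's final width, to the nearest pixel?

First fit — 5:4 into 3633×1557 spans the height: 1946.25 × 1557.00.
21×9 in 2880×1620: fills the width, so the intermediate becomes 2880.00 × 1234.29 — a scale of ×0.7927.
So the render's width is 1946.25 × 0.7927 ≈ 1542.86.

1543 px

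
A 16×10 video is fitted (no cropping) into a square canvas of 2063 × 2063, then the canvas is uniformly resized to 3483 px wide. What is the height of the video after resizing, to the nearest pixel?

2177 px

Fitted into 2063×2063, the video spans the width; its height is 2063 × 10/16 ≈ 1289.38 px.
Scaling 2063 → 3483 is ×1.6883, so the height becomes 1289.38 × 1.6883 ≈ 2176.88 px.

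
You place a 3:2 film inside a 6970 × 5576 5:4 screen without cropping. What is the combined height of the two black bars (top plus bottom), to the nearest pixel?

929 px

Since 1.500 > 1.250, the film is width-limited.
The film is 6970 × 2/3 ≈ 4646.67 px tall.
5576 − 4646.67 = 929.33 px of bars.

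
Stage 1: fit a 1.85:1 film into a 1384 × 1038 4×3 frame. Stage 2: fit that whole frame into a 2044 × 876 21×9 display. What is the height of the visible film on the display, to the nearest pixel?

631 px

Inside the 1384×1038 canvas the film is width-limited at 1384.00 × 748.11.
4×3 in 2044×876: fills the height, so the intermediate becomes 1168.00 × 876.00 — a scale of ×0.8439.
Applying the same ×0.8439: 748.11 → 631.35.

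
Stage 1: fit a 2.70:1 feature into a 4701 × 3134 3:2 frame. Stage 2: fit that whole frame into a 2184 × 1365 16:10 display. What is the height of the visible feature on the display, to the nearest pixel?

758 px

First fit — 2.70:1 into 4701×3134 spans the width: 4701.00 × 1741.11.
3:2 in 2184×1365: fills the height, so the intermediate becomes 2047.50 × 1365.00 — a scale of ×0.4355.
The feature scales with it: height 1741.11 × 0.4355 ≈ 758.33.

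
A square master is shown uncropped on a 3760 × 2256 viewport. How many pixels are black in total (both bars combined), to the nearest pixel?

square is narrower than 5:3, so it spans the full height.
The master is 2256 × 1/1 ≈ 2256.0000 px wide.
3760 − 2256.0000 = 1504.0000 px of bars.
Bar area = 1504.0000 × 2256 ≈ 3393024 px.

3393024 pixels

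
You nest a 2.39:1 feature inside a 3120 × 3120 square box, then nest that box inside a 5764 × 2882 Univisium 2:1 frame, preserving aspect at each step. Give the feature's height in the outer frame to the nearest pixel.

Inside the 3120×3120 canvas the feature is width-limited at 3120.00 × 1305.44.
square in 5764×2882: fills the height, so the intermediate becomes 2882.00 × 2882.00 — a scale of ×0.9237.
Applying the same ×0.9237: 1305.44 → 1205.86.

1206 px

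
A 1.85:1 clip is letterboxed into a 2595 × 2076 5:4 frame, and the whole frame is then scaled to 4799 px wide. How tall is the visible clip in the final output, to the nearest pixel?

2594 px

In the 2595×2076 frame the clip fills the width: height = 2595 / 1.850 ≈ 1402.70 px.
Scaling 2595 → 4799 is ×1.8493, so the height becomes 1402.70 × 1.8493 ≈ 2594.05 px.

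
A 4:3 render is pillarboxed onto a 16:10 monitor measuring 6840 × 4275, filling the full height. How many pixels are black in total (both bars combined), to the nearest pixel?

4873500 pixels

The render is 4275 × 4/3 ≈ 5700.0000 px wide.
Leftover width: 6840 − 5700.0000 = 1140.0000 px.
Bar area = 1140.0000 × 4275 ≈ 4873500 px.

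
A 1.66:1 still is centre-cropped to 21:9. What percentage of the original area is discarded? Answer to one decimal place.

21:9 is wider than 1.66:1, so the crop keeps the full width and trims the height.
Fraction kept = (1.660)/(2.333) ≈ 71.14%, so 28.86% is lost.

28.9%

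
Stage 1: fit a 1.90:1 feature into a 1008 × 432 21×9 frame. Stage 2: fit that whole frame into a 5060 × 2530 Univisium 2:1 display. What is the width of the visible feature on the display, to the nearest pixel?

First fit — 1.90:1 into 1008×432 spans the height: 820.80 × 432.00.
The 21×9 canvas is width-limited in 5060×2530, giving 5060.00 × 2168.57; scale factor 5.0198.
The feature scales with it: width 820.80 × 5.0198 ≈ 4120.29.

4120 px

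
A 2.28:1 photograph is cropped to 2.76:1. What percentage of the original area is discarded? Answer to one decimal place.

The width stays; only height is cut (since 2.76:1 is wider than 2.28:1).
(2.280)/(2.760) ≈ 0.826 of the area survives, leaving 17.39% discarded.

17.4%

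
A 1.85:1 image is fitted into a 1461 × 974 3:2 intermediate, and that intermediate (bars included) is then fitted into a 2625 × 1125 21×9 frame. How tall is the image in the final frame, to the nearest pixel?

First fit — 1.85:1 into 1461×974 spans the width: 1461.00 × 789.73.
3:2 in 2625×1125: fills the height, so the intermediate becomes 1687.50 × 1125.00 — a scale of ×1.1550.
So the image's height is 789.73 × 1.1550 ≈ 912.16.

912 px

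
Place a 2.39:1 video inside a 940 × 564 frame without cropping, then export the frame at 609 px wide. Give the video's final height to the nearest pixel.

255 px

In the 940×564 frame the video fills the width: height = 940 / 2.390 ≈ 393.31 px.
The frame scales by 609/940 = 0.6479; 393.31 × 0.6479 ≈ 254.81 px.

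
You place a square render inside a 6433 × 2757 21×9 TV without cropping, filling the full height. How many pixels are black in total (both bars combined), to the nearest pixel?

10134732 pixels

Content width = 2757 × 1/1 ≈ 2757.0000 px.
Black = 6433 − 2757.0000 = 3676.0000 px.
That's 3676.0000 × 2757 ≈ 10134732 black pixels.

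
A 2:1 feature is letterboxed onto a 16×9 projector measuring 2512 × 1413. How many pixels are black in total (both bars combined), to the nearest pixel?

394384 pixels

Since 2.000 > 1.778, the feature is width-limited.
That makes the image 1256.0000 px tall (2512 × 1/2).
Black = 1413 − 1256.0000 = 157.0000 px.
Bar area = 157.0000 × 2512 ≈ 394384 px.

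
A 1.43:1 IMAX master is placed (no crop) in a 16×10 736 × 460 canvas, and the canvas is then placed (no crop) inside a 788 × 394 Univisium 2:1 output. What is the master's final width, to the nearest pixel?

1.43:1 IMAX in 736×460: fills the height, so the master is 657.80 × 460.00.
The 16×10 canvas is height-limited in 788×394, giving 630.40 × 394.00; scale factor 0.8565.
Applying the same ×0.8565: 657.80 → 563.42.

563 px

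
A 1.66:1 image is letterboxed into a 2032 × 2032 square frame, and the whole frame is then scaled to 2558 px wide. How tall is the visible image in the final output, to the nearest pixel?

In the 2032×2032 frame the image fills the width: height = 2032 / 1.660 ≈ 1224.10 px.
Scaling 2032 → 2558 is ×1.2589, so the height becomes 1224.10 × 1.2589 ≈ 1540.96 px.

1541 px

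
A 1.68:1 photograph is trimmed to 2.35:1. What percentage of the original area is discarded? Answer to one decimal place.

Going from 1.68:1 to 2.35:1 means cutting height while keeping width.
(1.680)/(2.350) ≈ 0.715 of the area survives, leaving 28.51% discarded.

28.5%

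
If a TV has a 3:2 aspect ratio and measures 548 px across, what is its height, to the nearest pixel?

365 px

548·2/3 = 365.33.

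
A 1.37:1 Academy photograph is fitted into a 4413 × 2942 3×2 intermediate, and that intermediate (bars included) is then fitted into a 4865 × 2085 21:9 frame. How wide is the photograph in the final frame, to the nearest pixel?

Inside the 4413×2942 canvas the photograph is height-limited at 4030.54 × 2942.00.
The 3×2 canvas is height-limited in 4865×2085, giving 3127.50 × 2085.00; scale factor 0.7087.
The photograph scales with it: width 4030.54 × 0.7087 ≈ 2856.45.

2856 px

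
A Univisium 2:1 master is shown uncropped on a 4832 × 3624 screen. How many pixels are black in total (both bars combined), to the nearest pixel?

5837056 pixels

Univisium 2:1 is wider than 4×3, so it spans the full width.
That makes the image 2416.0000 px tall (4832 × 1/2).
3624 − 2416.0000 = 1208.0000 px of bars.
Bar area = 1208.0000 × 4832 ≈ 5837056 px.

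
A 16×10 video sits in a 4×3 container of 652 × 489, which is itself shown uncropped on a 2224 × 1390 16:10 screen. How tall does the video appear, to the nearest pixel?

1158 px

Inside the 652×489 canvas the video is width-limited at 652.00 × 407.50.
4×3 in 2224×1390: fills the height, so the intermediate becomes 1853.33 × 1390.00 — a scale of ×2.8425.
Applying the same ×2.8425: 407.50 → 1158.33.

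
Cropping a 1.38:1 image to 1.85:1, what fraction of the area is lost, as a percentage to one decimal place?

Going from 1.38:1 to 1.85:1 means cutting height while keeping width.
(1.380)/(1.850) ≈ 0.746 of the area survives, leaving 25.41% discarded.

25.4%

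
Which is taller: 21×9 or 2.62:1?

21×9 = 2.333 and 2.62; 2.62 > 2.333. The smaller width-to-height ratio is the taller frame.

21×9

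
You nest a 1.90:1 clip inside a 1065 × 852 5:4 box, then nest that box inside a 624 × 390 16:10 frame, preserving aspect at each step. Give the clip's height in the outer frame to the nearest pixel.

257 px

First fit — 1.90:1 into 1065×852 spans the width: 1065.00 × 560.53.
The 5:4 canvas is height-limited in 624×390, giving 487.50 × 390.00; scale factor 0.4577.
So the clip's height is 560.53 × 0.4577 ≈ 256.58.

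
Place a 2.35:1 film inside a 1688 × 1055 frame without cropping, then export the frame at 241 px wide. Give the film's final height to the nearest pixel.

Fitted into 1688×1055, the film spans the width; its height is 1688 / 2.350 ≈ 718.30 px.
The frame scales by 241/1688 = 0.1428; 718.30 × 0.1428 ≈ 102.55 px.

103 px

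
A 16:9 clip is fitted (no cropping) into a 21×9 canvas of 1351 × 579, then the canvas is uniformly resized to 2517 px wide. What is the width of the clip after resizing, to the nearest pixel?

1918 px

In the 1351×579 frame the clip fills the height: width = 579 × 16/9 ≈ 1029.33 px.
Resizing to 2517 px wide multiplies everything by 1.8631: 1029.33 → 1917.71 px.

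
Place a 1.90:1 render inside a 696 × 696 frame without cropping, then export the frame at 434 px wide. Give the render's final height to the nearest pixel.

In the 696×696 frame the render fills the width: height = 696 / 1.900 ≈ 366.32 px.
The frame scales by 434/696 = 0.6236; 366.32 × 0.6236 ≈ 228.42 px.

228 px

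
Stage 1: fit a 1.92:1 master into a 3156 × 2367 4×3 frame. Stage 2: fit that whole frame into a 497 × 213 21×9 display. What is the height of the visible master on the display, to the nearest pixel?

1.92:1 in 3156×2367: fills the width, so the master is 3156.00 × 1643.75.
The 4×3 canvas is height-limited in 497×213, giving 284.00 × 213.00; scale factor 0.0900.
The master scales with it: height 1643.75 × 0.0900 ≈ 147.92.

148 px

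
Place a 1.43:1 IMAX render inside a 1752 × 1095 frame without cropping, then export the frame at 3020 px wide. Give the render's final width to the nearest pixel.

At 1752×1095 the render is height-limited, so width = 1095 × 1.430 ≈ 1565.85 px.
Scaling 1752 → 3020 is ×1.7237, so the width becomes 1565.85 × 1.7237 ≈ 2699.12 px.

2699 px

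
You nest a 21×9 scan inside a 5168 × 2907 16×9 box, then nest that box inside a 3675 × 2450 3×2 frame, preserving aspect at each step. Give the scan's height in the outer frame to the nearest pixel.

1575 px

21×9 in 5168×2907: fills the width, so the scan is 5168.00 × 2214.86.
16×9 in 3675×2450: fills the width, so the intermediate becomes 3675.00 × 2067.19 — a scale of ×0.7111.
The scan scales with it: height 2214.86 × 0.7111 ≈ 1575.00.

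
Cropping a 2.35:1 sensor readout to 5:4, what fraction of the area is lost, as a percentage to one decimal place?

46.8%

5:4 is narrower than 2.35:1, so the crop keeps the full height and trims the width.
Area ratio = (1.250)/(2.350) = 53.19%; the remaining 46.81% is cropped out.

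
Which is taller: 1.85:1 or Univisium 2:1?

1.85 and Univisium 2:1 = 2; 2 > 1.85. The smaller width-to-height ratio is the taller frame.

1.85:1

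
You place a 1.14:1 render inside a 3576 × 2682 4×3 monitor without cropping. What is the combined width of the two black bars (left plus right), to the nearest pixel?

519 px

Since 1.140 < 1.333, the render is height-limited.
That makes the image 3057.48 px wide (2682 × 1.140).
Black = 3576 − 3057.48 = 518.52 px.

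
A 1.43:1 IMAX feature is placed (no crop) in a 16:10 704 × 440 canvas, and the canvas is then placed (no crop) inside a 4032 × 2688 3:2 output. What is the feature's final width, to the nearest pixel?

1.43:1 IMAX in 704×440: fills the height, so the feature is 629.20 × 440.00.
The 16:10 canvas is width-limited in 4032×2688, giving 4032.00 × 2520.00; scale factor 5.7273.
So the feature's width is 629.20 × 5.7273 ≈ 3603.60.

3604 px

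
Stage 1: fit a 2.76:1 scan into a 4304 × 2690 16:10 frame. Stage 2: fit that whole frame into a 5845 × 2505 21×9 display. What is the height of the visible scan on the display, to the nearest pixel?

1452 px

Inside the 4304×2690 canvas the scan is width-limited at 4304.00 × 1559.42.
The 16:10 canvas is height-limited in 5845×2505, giving 4008.00 × 2505.00; scale factor 0.9312.
Applying the same ×0.9312: 1559.42 → 1452.17.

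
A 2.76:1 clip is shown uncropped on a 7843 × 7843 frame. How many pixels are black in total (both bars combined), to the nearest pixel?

39225457 pixels

2.76:1 is wider than square, so it spans the full width.
That makes the image 2841.6667 px tall (7843 / 2.760).
7843 − 2841.6667 = 5001.3333 px of bars.
Bar area = 5001.3333 × 7843 ≈ 39225457 px.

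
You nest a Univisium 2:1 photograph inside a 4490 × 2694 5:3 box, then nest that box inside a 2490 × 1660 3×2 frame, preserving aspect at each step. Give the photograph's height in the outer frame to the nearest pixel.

1245 px

First fit — Univisium 2:1 into 4490×2694 spans the width: 4490.00 × 2245.00.
The 5:3 canvas is width-limited in 2490×1660, giving 2490.00 × 1494.00; scale factor 0.5546.
The photograph scales with it: height 2245.00 × 0.5546 ≈ 1245.00.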